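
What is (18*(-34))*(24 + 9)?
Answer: -20196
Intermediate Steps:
(18*(-34))*(24 + 9) = -612*33 = -20196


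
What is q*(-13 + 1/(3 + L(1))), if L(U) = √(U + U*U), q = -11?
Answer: 968/7 + 11*√2/7 ≈ 140.51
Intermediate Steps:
L(U) = √(U + U²)
q*(-13 + 1/(3 + L(1))) = -11*(-13 + 1/(3 + √(1*(1 + 1)))) = -11*(-13 + 1/(3 + √(1*2))) = -11*(-13 + 1/(3 + √2)) = 143 - 11/(3 + √2)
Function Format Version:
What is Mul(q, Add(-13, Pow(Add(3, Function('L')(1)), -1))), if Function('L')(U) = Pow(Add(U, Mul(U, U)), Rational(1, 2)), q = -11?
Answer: Add(Rational(968, 7), Mul(Rational(11, 7), Pow(2, Rational(1, 2)))) ≈ 140.51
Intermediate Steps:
Function('L')(U) = Pow(Add(U, Pow(U, 2)), Rational(1, 2))
Mul(q, Add(-13, Pow(Add(3, Function('L')(1)), -1))) = Mul(-11, Add(-13, Pow(Add(3, Pow(Mul(1, Add(1, 1)), Rational(1, 2))), -1))) = Mul(-11, Add(-13, Pow(Add(3, Pow(Mul(1, 2), Rational(1, 2))), -1))) = Mul(-11, Add(-13, Pow(Add(3, Pow(2, Rational(1, 2))), -1))) = Add(143, Mul(-11, Pow(Add(3, Pow(2, Rational(1, 2))), -1)))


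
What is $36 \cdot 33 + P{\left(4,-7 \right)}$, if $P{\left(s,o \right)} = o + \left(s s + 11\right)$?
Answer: $1208$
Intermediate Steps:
$P{\left(s,o \right)} = 11 + o + s^{2}$ ($P{\left(s,o \right)} = o + \left(s^{2} + 11\right) = o + \left(11 + s^{2}\right) = 11 + o + s^{2}$)
$36 \cdot 33 + P{\left(4,-7 \right)} = 36 \cdot 33 + \left(11 - 7 + 4^{2}\right) = 1188 + \left(11 - 7 + 16\right) = 1188 + 20 = 1208$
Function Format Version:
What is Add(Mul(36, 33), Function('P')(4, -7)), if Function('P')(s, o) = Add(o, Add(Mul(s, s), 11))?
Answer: 1208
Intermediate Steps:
Function('P')(s, o) = Add(11, o, Pow(s, 2)) (Function('P')(s, o) = Add(o, Add(Pow(s, 2), 11)) = Add(o, Add(11, Pow(s, 2))) = Add(11, o, Pow(s, 2)))
Add(Mul(36, 33), Function('P')(4, -7)) = Add(Mul(36, 33), Add(11, -7, Pow(4, 2))) = Add(1188, Add(11, -7, 16)) = Add(1188, 20) = 1208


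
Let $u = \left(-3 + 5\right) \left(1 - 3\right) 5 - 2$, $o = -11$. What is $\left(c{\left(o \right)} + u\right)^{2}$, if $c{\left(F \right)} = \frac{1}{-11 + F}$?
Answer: $\frac{235225}{484} \approx 486.0$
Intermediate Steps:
$u = -22$ ($u = 2 \left(-2\right) 5 - 2 = \left(-4\right) 5 - 2 = -20 - 2 = -22$)
$\left(c{\left(o \right)} + u\right)^{2} = \left(\frac{1}{-11 - 11} - 22\right)^{2} = \left(\frac{1}{-22} - 22\right)^{2} = \left(- \frac{1}{22} - 22\right)^{2} = \left(- \frac{485}{22}\right)^{2} = \frac{235225}{484}$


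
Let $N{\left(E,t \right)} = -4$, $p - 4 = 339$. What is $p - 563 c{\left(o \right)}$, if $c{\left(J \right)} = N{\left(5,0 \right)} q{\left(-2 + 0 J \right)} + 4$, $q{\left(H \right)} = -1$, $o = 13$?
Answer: $-4161$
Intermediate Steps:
$p = 343$ ($p = 4 + 339 = 343$)
$c{\left(J \right)} = 8$ ($c{\left(J \right)} = \left(-4\right) \left(-1\right) + 4 = 4 + 4 = 8$)
$p - 563 c{\left(o \right)} = 343 - 4504 = -4161$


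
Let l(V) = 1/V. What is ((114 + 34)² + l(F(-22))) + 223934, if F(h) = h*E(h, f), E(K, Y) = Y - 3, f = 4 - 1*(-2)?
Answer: 16225307/66 ≈ 2.4584e+5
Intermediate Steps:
f = 6 (f = 4 + 2 = 6)
E(K, Y) = -3 + Y
F(h) = 3*h (F(h) = h*(-3 + 6) = h*3 = 3*h)
((114 + 34)² + l(F(-22))) + 223934 = ((114 + 34)² + 1/(3*(-22))) + 223934 = (148² + 1/(-66)) + 223934 = (21904 - 1/66) + 223934 = 1445663/66 + 223934 = 16225307/66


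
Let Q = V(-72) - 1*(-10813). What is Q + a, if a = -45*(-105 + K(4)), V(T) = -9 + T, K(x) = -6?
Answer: 15727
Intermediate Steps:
Q = 10732 (Q = (-9 - 72) - 1*(-10813) = -81 + 10813 = 10732)
a = 4995 (a = -45*(-105 - 6) = -45*(-111) = 4995)
Q + a = 10732 + 4995 = 15727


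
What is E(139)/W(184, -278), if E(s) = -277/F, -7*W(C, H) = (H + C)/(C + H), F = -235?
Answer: -1939/235 ≈ -8.2511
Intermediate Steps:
W(C, H) = -1/7 (W(C, H) = -(H + C)/(7*(C + H)) = -(C + H)/(7*(C + H)) = -1/7*1 = -1/7)
E(s) = 277/235 (E(s) = -277/(-235) = -277*(-1/235) = 277/235)
E(139)/W(184, -278) = 277/(235*(-1/7)) = (277/235)*(-7) = -1939/235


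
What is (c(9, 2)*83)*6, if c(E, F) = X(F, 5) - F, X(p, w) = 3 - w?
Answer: -1992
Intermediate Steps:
c(E, F) = -2 - F (c(E, F) = (3 - 1*5) - F = (3 - 5) - F = -2 - F)
(c(9, 2)*83)*6 = ((-2 - 1*2)*83)*6 = ((-2 - 2)*83)*6 = -4*83*6 = -332*6 = -1992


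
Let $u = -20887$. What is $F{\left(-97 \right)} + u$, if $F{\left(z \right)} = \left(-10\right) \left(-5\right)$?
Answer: $-20837$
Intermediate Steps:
$F{\left(z \right)} = 50$
$F{\left(-97 \right)} + u = 50 - 20887 = -20837$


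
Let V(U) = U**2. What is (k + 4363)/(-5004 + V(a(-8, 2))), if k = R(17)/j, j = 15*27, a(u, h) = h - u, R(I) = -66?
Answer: -588983/662040 ≈ -0.88965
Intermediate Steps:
j = 405
k = -22/135 (k = -66/405 = -66*1/405 = -22/135 ≈ -0.16296)
(k + 4363)/(-5004 + V(a(-8, 2))) = (-22/135 + 4363)/(-5004 + (2 - 1*(-8))**2) = 588983/(135*(-5004 + (2 + 8)**2)) = 588983/(135*(-5004 + 10**2)) = 588983/(135*(-5004 + 100)) = (588983/135)/(-4904) = (588983/135)*(-1/4904) = -588983/662040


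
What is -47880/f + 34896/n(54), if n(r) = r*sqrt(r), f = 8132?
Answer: -630/107 + 2908*sqrt(6)/81 ≈ 82.052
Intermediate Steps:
n(r) = r**(3/2)
-47880/f + 34896/n(54) = -47880/8132 + 34896/(54**(3/2)) = -47880*1/8132 + 34896/((162*sqrt(6))) = -630/107 + 34896*(sqrt(6)/972) = -630/107 + 2908*sqrt(6)/81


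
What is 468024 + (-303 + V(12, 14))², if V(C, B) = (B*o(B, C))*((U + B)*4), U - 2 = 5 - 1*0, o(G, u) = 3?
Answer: 10868649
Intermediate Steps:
U = 7 (U = 2 + (5 - 1*0) = 2 + (5 + 0) = 2 + 5 = 7)
V(C, B) = 3*B*(28 + 4*B) (V(C, B) = (B*3)*((7 + B)*4) = (3*B)*(28 + 4*B) = 3*B*(28 + 4*B))
468024 + (-303 + V(12, 14))² = 468024 + (-303 + 12*14*(7 + 14))² = 468024 + (-303 + 12*14*21)² = 468024 + (-303 + 3528)² = 468024 + 3225² = 468024 + 10400625 = 10868649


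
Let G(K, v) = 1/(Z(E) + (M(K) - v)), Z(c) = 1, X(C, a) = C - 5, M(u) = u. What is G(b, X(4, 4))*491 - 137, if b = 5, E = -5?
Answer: -468/7 ≈ -66.857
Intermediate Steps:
X(C, a) = -5 + C
G(K, v) = 1/(1 + K - v) (G(K, v) = 1/(1 + (K - v)) = 1/(1 + K - v))
G(b, X(4, 4))*491 - 137 = 491/(1 + 5 - (-5 + 4)) - 137 = 491/(1 + 5 - 1*(-1)) - 137 = 491/(1 + 5 + 1) - 137 = 491/7 - 137 = -468/7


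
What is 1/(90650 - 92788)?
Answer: -1/2138 ≈ -0.00046773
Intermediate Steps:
1/(90650 - 92788) = 1/(-2138) = -1/2138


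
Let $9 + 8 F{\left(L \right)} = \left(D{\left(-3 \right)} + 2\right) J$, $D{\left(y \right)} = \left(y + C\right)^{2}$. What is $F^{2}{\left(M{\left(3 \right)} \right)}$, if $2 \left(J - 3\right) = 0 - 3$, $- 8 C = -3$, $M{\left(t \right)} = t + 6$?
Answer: $\frac{308025}{1048576} \approx 0.29376$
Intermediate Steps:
$M{\left(t \right)} = 6 + t$
$C = \frac{3}{8}$ ($C = \left(- \frac{1}{8}\right) \left(-3\right) = \frac{3}{8} \approx 0.375$)
$J = \frac{3}{2}$ ($J = 3 + \frac{0 - 3}{2} = 3 + \frac{1}{2} \left(-3\right) = 3 - \frac{3}{2} = \frac{3}{2} \approx 1.5$)
$D{\left(y \right)} = \left(\frac{3}{8} + y\right)^{2}$ ($D{\left(y \right)} = \left(y + \frac{3}{8}\right)^{2} = \left(\frac{3}{8} + y\right)^{2}$)
$F{\left(L \right)} = \frac{555}{1024}$ ($F{\left(L \right)} = - \frac{9}{8} + \frac{\left(\frac{\left(3 + 8 \left(-3\right)\right)^{2}}{64} + 2\right) \frac{3}{2}}{8} = - \frac{9}{8} + \frac{\left(\frac{\left(3 - 24\right)^{2}}{64} + 2\right) \frac{3}{2}}{8} = - \frac{9}{8} + \frac{\left(\frac{\left(-21\right)^{2}}{64} + 2\right) \frac{3}{2}}{8} = - \frac{9}{8} + \frac{\left(\frac{1}{64} \cdot 441 + 2\right) \frac{3}{2}}{8} = - \frac{9}{8} + \frac{\left(\frac{441}{64} + 2\right) \frac{3}{2}}{8} = - \frac{9}{8} + \frac{\frac{569}{64} \cdot \frac{3}{2}}{8} = - \frac{9}{8} + \frac{1}{8} \cdot \frac{1707}{128} = - \frac{9}{8} + \frac{1707}{1024} = \frac{555}{1024}$)
$F^{2}{\left(M{\left(3 \right)} \right)} = \left(\frac{555}{1024}\right)^{2} = \frac{308025}{1048576}$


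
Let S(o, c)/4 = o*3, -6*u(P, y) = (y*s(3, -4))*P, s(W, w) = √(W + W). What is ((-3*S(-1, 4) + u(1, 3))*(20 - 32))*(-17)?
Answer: 7344 - 102*√6 ≈ 7094.1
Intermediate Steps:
s(W, w) = √2*√W (s(W, w) = √(2*W) = √2*√W)
u(P, y) = -P*y*√6/6 (u(P, y) = -y*(√2*√3)*P/6 = -y*√6*P/6 = -P*y*√6/6)
S(o, c) = 12*o (S(o, c) = 4*(o*3) = 4*(3*o) = 12*o)
((-3*S(-1, 4) + u(1, 3))*(20 - 32))*(-17) = ((-36*(-1) - ⅙*1*3*√6)*(20 - 32))*(-17) = ((-3*(-12) - √6/2)*(-12))*(-17) = ((36 - √6/2)*(-12))*(-17) = (-432 + 6*√6)*(-17) = 7344 - 102*√6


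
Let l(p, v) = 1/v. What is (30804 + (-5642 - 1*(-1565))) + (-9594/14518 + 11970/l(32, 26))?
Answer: 2453152476/7259 ≈ 3.3795e+5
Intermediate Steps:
(30804 + (-5642 - 1*(-1565))) + (-9594/14518 + 11970/l(32, 26)) = (30804 + (-5642 - 1*(-1565))) + (-9594/14518 + 11970/(1/26)) = (30804 + (-5642 + 1565)) + (-9594*1/14518 + 11970/(1/26)) = (30804 - 4077) + (-4797/7259 + 11970*26) = 26727 + (-4797/7259 + 311220) = 26727 + 2259141183/7259 = 2453152476/7259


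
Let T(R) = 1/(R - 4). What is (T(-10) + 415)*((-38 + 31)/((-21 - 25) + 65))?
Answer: -5809/38 ≈ -152.87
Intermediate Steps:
T(R) = 1/(-4 + R)
(T(-10) + 415)*((-38 + 31)/((-21 - 25) + 65)) = (1/(-4 - 10) + 415)*((-38 + 31)/((-21 - 25) + 65)) = (1/(-14) + 415)*(-7/(-46 + 65)) = (-1/14 + 415)*(-7/19) = 5809*(-7*1/19)/14 = (5809/14)*(-7/19) = -5809/38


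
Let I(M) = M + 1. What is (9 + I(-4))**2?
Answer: 36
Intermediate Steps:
I(M) = 1 + M
(9 + I(-4))**2 = (9 + (1 - 4))**2 = (9 - 3)**2 = 6**2 = 36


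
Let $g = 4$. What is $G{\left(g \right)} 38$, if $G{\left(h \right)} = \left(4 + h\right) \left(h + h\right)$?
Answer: $2432$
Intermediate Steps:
$G{\left(h \right)} = 2 h \left(4 + h\right)$ ($G{\left(h \right)} = \left(4 + h\right) 2 h = 2 h \left(4 + h\right)$)
$G{\left(g \right)} 38 = 2 \cdot 4 \left(4 + 4\right) 38 = 2 \cdot 4 \cdot 8 \cdot 38 = 64 \cdot 38 = 2432$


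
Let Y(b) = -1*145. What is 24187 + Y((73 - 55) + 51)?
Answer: 24042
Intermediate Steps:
Y(b) = -145
24187 + Y((73 - 55) + 51) = 24187 - 145 = 24042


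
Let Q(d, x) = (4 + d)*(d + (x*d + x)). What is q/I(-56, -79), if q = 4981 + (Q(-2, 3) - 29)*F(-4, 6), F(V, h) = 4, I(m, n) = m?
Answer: -4825/56 ≈ -86.161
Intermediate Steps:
Q(d, x) = (4 + d)*(d + x + d*x) (Q(d, x) = (4 + d)*(d + (d*x + x)) = (4 + d)*(d + (x + d*x)) = (4 + d)*(d + x + d*x))
q = 4825 (q = 4981 + (((-2)² + 4*(-2) + 4*3 + 3*(-2)² + 5*(-2)*3) - 29)*4 = 4981 + ((4 - 8 + 12 + 3*4 - 30) - 29)*4 = 4981 + ((4 - 8 + 12 + 12 - 30) - 29)*4 = 4981 + (-10 - 29)*4 = 4981 - 39*4 = 4981 - 156 = 4825)
q/I(-56, -79) = 4825/(-56) = 4825*(-1/56) = -4825/56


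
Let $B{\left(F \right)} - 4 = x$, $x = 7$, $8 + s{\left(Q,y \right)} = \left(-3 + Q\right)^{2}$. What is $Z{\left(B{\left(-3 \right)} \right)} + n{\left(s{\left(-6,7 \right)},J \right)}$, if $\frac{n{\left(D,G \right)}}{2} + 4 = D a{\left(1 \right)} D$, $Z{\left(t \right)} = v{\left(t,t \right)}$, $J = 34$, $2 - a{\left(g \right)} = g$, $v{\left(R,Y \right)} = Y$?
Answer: $10661$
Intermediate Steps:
$a{\left(g \right)} = 2 - g$
$s{\left(Q,y \right)} = -8 + \left(-3 + Q\right)^{2}$
$B{\left(F \right)} = 11$ ($B{\left(F \right)} = 4 + 7 = 11$)
$Z{\left(t \right)} = t$
$n{\left(D,G \right)} = -8 + 2 D^{2}$ ($n{\left(D,G \right)} = -8 + 2 D \left(2 - 1\right) D = -8 + 2 D 1 D = -8 + 2 D D = -8 + 2 D^{2}$)
$Z{\left(B{\left(-3 \right)} \right)} + n{\left(s{\left(-6,7 \right)},J \right)} = 11 - \left(8 - 2 \left(-8 + \left(-3 - 6\right)^{2}\right)^{2}\right) = 11 - \left(8 - 2 \left(-8 + \left(-9\right)^{2}\right)^{2}\right) = 11 - \left(8 - 2 \left(-8 + 81\right)^{2}\right) = 11 - \left(8 - 2 \cdot 73^{2}\right) = 11 + \left(-8 + 2 \cdot 5329\right) = 11 + \left(-8 + 10658\right) = 11 + 10650 = 10661$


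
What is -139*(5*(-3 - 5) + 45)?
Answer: -695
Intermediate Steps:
-139*(5*(-3 - 5) + 45) = -139*(5*(-8) + 45) = -139*(-40 + 45) = -139*5 = -695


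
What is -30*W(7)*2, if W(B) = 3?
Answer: -180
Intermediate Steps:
-30*W(7)*2 = -30*3*2 = -90*2 = -180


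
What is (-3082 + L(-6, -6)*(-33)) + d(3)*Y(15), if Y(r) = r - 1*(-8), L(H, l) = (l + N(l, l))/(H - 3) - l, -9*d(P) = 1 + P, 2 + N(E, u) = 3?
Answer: -29777/9 ≈ -3308.6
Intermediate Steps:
N(E, u) = 1 (N(E, u) = -2 + 3 = 1)
d(P) = -⅑ - P/9 (d(P) = -(1 + P)/9 = -⅑ - P/9)
L(H, l) = -l + (1 + l)/(-3 + H) (L(H, l) = (l + 1)/(H - 3) - l = (1 + l)/(-3 + H) - l = -l + (1 + l)/(-3 + H))
Y(r) = 8 + r (Y(r) = r + 8 = 8 + r)
(-3082 + L(-6, -6)*(-33)) + d(3)*Y(15) = (-3082 + ((1 + 4*(-6) - 1*(-6)*(-6))/(-3 - 6))*(-33)) + (-⅑ - ⅑*3)*(8 + 15) = (-3082 + ((1 - 24 - 36)/(-9))*(-33)) + (-⅑ - ⅓)*23 = (-3082 - ⅑*(-59)*(-33)) - 4/9*23 = (-3082 + (59/9)*(-33)) - 92/9 = (-3082 - 649/3) - 92/9 = -9895/3 - 92/9 = -29777/9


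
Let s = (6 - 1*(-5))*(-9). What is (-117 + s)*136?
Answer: -29376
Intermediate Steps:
s = -99 (s = (6 + 5)*(-9) = 11*(-9) = -99)
(-117 + s)*136 = (-117 - 99)*136 = -216*136 = -29376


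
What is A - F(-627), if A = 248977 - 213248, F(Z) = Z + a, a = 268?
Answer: 36088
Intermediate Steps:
F(Z) = 268 + Z (F(Z) = Z + 268 = 268 + Z)
A = 35729
A - F(-627) = 35729 - (268 - 627) = 35729 - 1*(-359) = 35729 + 359 = 36088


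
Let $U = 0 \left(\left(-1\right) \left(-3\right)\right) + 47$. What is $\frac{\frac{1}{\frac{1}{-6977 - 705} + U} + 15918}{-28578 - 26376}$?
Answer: $- \frac{2873624668}{9920653281} \approx -0.28966$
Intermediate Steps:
$U = 47$ ($U = 0 \cdot 3 + 47 = 0 + 47 = 47$)
$\frac{\frac{1}{\frac{1}{-6977 - 705} + U} + 15918}{-28578 - 26376} = \frac{\frac{1}{\frac{1}{-6977 - 705} + 47} + 15918}{-28578 - 26376} = \frac{\frac{1}{\frac{1}{-7682} + 47} + 15918}{-54954} = \left(\frac{1}{- \frac{1}{7682} + 47} + 15918\right) \left(- \frac{1}{54954}\right) = \left(\frac{1}{\frac{361053}{7682}} + 15918\right) \left(- \frac{1}{54954}\right) = \left(\frac{7682}{361053} + 15918\right) \left(- \frac{1}{54954}\right) = \frac{5747249336}{361053} \left(- \frac{1}{54954}\right) = - \frac{2873624668}{9920653281}$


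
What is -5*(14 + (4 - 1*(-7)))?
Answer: -125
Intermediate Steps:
-5*(14 + (4 - 1*(-7))) = -5*(14 + (4 + 7)) = -5*(14 + 11) = -5*25 = -125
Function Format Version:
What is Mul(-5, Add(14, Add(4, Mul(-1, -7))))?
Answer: -125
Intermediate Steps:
Mul(-5, Add(14, Add(4, Mul(-1, -7)))) = Mul(-5, Add(14, Add(4, 7))) = Mul(-5, Add(14, 11)) = Mul(-5, 25) = -125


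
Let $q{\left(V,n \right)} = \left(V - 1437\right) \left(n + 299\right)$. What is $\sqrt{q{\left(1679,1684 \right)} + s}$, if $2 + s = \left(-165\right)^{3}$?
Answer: $i \sqrt{4012241} \approx 2003.1 i$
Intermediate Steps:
$q{\left(V,n \right)} = \left(-1437 + V\right) \left(299 + n\right)$
$s = -4492127$ ($s = -2 + \left(-165\right)^{3} = -2 - 4492125 = -4492127$)
$\sqrt{q{\left(1679,1684 \right)} + s} = \sqrt{\left(-429663 - 2419908 + 299 \cdot 1679 + 1679 \cdot 1684\right) - 4492127} = \sqrt{\left(-429663 - 2419908 + 502021 + 2827436\right) - 4492127} = \sqrt{479886 - 4492127} = \sqrt{-4012241} = i \sqrt{4012241}$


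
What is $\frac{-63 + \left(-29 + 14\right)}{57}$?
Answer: $- \frac{26}{19} \approx -1.3684$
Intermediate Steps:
$\frac{-63 + \left(-29 + 14\right)}{57} = \left(-63 - 15\right) \frac{1}{57} = \left(-78\right) \frac{1}{57} = - \frac{26}{19}$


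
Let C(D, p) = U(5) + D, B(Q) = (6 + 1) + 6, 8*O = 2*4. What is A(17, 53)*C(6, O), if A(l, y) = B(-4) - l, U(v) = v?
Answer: -44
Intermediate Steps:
O = 1 (O = (2*4)/8 = (⅛)*8 = 1)
B(Q) = 13 (B(Q) = 7 + 6 = 13)
C(D, p) = 5 + D
A(l, y) = 13 - l
A(17, 53)*C(6, O) = (13 - 1*17)*(5 + 6) = (13 - 17)*11 = -4*11 = -44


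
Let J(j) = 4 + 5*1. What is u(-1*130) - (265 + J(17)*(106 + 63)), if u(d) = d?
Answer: -1916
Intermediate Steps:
J(j) = 9 (J(j) = 4 + 5 = 9)
u(-1*130) - (265 + J(17)*(106 + 63)) = -1*130 - (265 + 9*(106 + 63)) = -130 - (265 + 9*169) = -130 - (265 + 1521) = -130 - 1*1786 = -130 - 1786 = -1916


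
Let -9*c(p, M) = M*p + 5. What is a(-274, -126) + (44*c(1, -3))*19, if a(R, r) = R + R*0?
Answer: -4138/9 ≈ -459.78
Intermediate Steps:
c(p, M) = -5/9 - M*p/9 (c(p, M) = -(M*p + 5)/9 = -(5 + M*p)/9 = -5/9 - M*p/9)
a(R, r) = R (a(R, r) = R + 0 = R)
a(-274, -126) + (44*c(1, -3))*19 = -274 + (44*(-5/9 - 1/9*(-3)*1))*19 = -274 + (44*(-5/9 + 1/3))*19 = -274 + (44*(-2/9))*19 = -274 - 88/9*19 = -274 - 1672/9 = -4138/9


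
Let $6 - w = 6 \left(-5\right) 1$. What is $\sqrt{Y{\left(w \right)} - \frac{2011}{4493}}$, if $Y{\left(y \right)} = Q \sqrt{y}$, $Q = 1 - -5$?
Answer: $\frac{\sqrt{717698341}}{4493} \approx 5.9626$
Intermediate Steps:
$Q = 6$ ($Q = 1 + 5 = 6$)
$w = 36$ ($w = 6 - 6 \left(-5\right) 1 = 6 - \left(-30\right) 1 = 6 - -30 = 6 + 30 = 36$)
$Y{\left(y \right)} = 6 \sqrt{y}$
$\sqrt{Y{\left(w \right)} - \frac{2011}{4493}} = \sqrt{6 \sqrt{36} - \frac{2011}{4493}} = \sqrt{6 \cdot 6 - \frac{2011}{4493}} = \sqrt{36 - \frac{2011}{4493}} = \sqrt{\frac{159737}{4493}} = \frac{\sqrt{717698341}}{4493}$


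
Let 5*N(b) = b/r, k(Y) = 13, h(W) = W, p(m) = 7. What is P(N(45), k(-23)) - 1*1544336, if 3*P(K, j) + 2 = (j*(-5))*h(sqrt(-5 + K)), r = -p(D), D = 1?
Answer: -4633010/3 - 130*I*sqrt(77)/21 ≈ -1.5443e+6 - 54.321*I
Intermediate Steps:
r = -7 (r = -1*7 = -7)
N(b) = -b/35 (N(b) = (b/(-7))/5 = (b*(-1/7))/5 = (-b/7)/5 = -b/35)
P(K, j) = -2/3 - 5*j*sqrt(-5 + K)/3 (P(K, j) = -2/3 + ((j*(-5))*sqrt(-5 + K))/3 = -2/3 + ((-5*j)*sqrt(-5 + K))/3 = -2/3 + (-5*j*sqrt(-5 + K))/3 = -2/3 - 5*j*sqrt(-5 + K)/3)
P(N(45), k(-23)) - 1*1544336 = (-2/3 - 5/3*13*sqrt(-5 - 1/35*45)) - 1*1544336 = (-2/3 - 5/3*13*sqrt(-5 - 9/7)) - 1544336 = (-2/3 - 5/3*13*sqrt(-44/7)) - 1544336 = (-2/3 - 5/3*13*2*I*sqrt(77)/7) - 1544336 = (-2/3 - 130*I*sqrt(77)/21) - 1544336 = -4633010/3 - 130*I*sqrt(77)/21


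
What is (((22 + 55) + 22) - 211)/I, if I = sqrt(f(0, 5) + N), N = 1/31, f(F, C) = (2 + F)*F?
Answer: -112*sqrt(31) ≈ -623.59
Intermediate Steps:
f(F, C) = F*(2 + F)
N = 1/31 ≈ 0.032258
I = sqrt(31)/31 (I = sqrt(0*(2 + 0) + 1/31) = sqrt(0*2 + 1/31) = sqrt(0 + 1/31) = sqrt(1/31) = sqrt(31)/31 ≈ 0.17961)
(((22 + 55) + 22) - 211)/I = (((22 + 55) + 22) - 211)/((sqrt(31)/31)) = sqrt(31)*((77 + 22) - 211) = sqrt(31)*(99 - 211) = sqrt(31)*(-112) = -112*sqrt(31)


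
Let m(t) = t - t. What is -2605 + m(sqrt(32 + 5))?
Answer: -2605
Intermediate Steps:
m(t) = 0
-2605 + m(sqrt(32 + 5)) = -2605 + 0 = -2605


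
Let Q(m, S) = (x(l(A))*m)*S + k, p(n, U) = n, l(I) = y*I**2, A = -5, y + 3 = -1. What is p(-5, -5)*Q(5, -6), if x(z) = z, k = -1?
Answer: -14995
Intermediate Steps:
y = -4 (y = -3 - 1 = -4)
l(I) = -4*I**2
Q(m, S) = -1 - 100*S*m (Q(m, S) = ((-4*(-5)**2)*m)*S - 1 = ((-4*25)*m)*S - 1 = (-100*m)*S - 1 = -100*S*m - 1 = -1 - 100*S*m)
p(-5, -5)*Q(5, -6) = -5*(-1 - 100*(-6)*5) = -5*(-1 + 3000) = -5*2999 = -14995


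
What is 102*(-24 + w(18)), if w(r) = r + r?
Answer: 1224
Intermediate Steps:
w(r) = 2*r
102*(-24 + w(18)) = 102*(-24 + 2*18) = 102*(-24 + 36) = 102*12 = 1224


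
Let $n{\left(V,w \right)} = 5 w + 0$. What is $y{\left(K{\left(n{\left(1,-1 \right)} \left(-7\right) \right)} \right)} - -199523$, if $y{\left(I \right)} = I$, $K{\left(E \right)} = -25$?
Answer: $199498$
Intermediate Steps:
$n{\left(V,w \right)} = 5 w$
$y{\left(K{\left(n{\left(1,-1 \right)} \left(-7\right) \right)} \right)} - -199523 = -25 - -199523 = -25 + 199523 = 199498$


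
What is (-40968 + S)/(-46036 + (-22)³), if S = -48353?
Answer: 89321/56684 ≈ 1.5758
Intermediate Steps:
(-40968 + S)/(-46036 + (-22)³) = (-40968 - 48353)/(-46036 + (-22)³) = -89321/(-46036 - 10648) = -89321/(-56684) = -89321*(-1/56684) = 89321/56684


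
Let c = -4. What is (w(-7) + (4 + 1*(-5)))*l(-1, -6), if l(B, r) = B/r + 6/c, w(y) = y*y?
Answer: -64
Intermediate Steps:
w(y) = y²
l(B, r) = -3/2 + B/r (l(B, r) = B/r + 6/(-4) = B/r + 6*(-¼) = B/r - 3/2 = -3/2 + B/r)
(w(-7) + (4 + 1*(-5)))*l(-1, -6) = ((-7)² + (4 + 1*(-5)))*(-3/2 - 1/(-6)) = (49 + (4 - 5))*(-3/2 - 1*(-⅙)) = (49 - 1)*(-3/2 + ⅙) = 48*(-4/3) = -64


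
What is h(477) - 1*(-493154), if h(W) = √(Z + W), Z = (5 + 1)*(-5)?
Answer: 493154 + √447 ≈ 4.9318e+5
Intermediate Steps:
Z = -30 (Z = 6*(-5) = -30)
h(W) = √(-30 + W)
h(477) - 1*(-493154) = √(-30 + 477) - 1*(-493154) = √447 + 493154 = 493154 + √447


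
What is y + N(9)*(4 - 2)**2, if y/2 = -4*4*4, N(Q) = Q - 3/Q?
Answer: -280/3 ≈ -93.333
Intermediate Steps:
N(Q) = Q - 3/Q
y = -128 (y = 2*(-4*4*4) = 2*(-16*4) = 2*(-64) = -128)
y + N(9)*(4 - 2)**2 = -128 + (9 - 3/9)*(4 - 2)**2 = -128 + (9 - 3*1/9)*2**2 = -128 + (9 - 1/3)*4 = -128 + (26/3)*4 = -128 + 104/3 = -280/3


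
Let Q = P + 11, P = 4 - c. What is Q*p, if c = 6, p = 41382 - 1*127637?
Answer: -776295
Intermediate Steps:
p = -86255 (p = 41382 - 127637 = -86255)
P = -2 (P = 4 - 1*6 = 4 - 6 = -2)
Q = 9 (Q = -2 + 11 = 9)
Q*p = 9*(-86255) = -776295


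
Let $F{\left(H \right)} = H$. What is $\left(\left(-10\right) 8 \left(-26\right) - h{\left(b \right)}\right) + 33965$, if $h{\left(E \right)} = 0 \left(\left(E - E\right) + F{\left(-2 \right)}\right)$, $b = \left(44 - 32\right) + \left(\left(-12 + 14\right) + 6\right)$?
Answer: $36045$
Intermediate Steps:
$b = 20$ ($b = 12 + \left(2 + 6\right) = 12 + 8 = 20$)
$h{\left(E \right)} = 0$ ($h{\left(E \right)} = 0 \left(\left(E - E\right) - 2\right) = 0 \left(0 - 2\right) = 0 \left(-2\right) = 0$)
$\left(\left(-10\right) 8 \left(-26\right) - h{\left(b \right)}\right) + 33965 = \left(\left(-10\right) 8 \left(-26\right) - 0\right) + 33965 = \left(\left(-80\right) \left(-26\right) + 0\right) + 33965 = \left(2080 + 0\right) + 33965 = 2080 + 33965 = 36045$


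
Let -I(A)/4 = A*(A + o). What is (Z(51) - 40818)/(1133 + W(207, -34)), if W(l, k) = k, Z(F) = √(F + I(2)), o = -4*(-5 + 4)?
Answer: -40818/1099 + √3/1099 ≈ -37.139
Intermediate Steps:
o = 4 (o = -4*(-1) = 4)
I(A) = -4*A*(4 + A) (I(A) = -4*A*(A + 4) = -4*A*(4 + A))
Z(F) = √(-48 + F) (Z(F) = √(F - 4*2*(4 + 2)) = √(F - 4*2*6) = √(F - 48) = √(-48 + F))
(Z(51) - 40818)/(1133 + W(207, -34)) = (√(-48 + 51) - 40818)/(1133 - 34) = (√3 - 40818)/1099 = (-40818 + √3)*(1/1099) = -40818/1099 + √3/1099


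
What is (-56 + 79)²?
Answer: 529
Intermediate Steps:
(-56 + 79)² = 23² = 529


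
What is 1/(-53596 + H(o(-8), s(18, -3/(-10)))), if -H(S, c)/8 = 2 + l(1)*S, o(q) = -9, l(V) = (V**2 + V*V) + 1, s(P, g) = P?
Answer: -1/53396 ≈ -1.8728e-5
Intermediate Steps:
l(V) = 1 + 2*V**2 (l(V) = (V**2 + V**2) + 1 = 2*V**2 + 1 = 1 + 2*V**2)
H(S, c) = -16 - 24*S (H(S, c) = -8*(2 + (1 + 2*1**2)*S) = -8*(2 + (1 + 2*1)*S) = -8*(2 + (1 + 2)*S) = -8*(2 + 3*S) = -16 - 24*S)
1/(-53596 + H(o(-8), s(18, -3/(-10)))) = 1/(-53596 + (-16 - 24*(-9))) = 1/(-53596 + (-16 + 216)) = 1/(-53596 + 200) = 1/(-53396) = -1/53396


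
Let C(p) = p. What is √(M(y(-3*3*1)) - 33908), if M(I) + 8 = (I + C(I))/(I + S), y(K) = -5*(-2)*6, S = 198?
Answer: 8*I*√979841/43 ≈ 184.16*I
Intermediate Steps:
y(K) = 60 (y(K) = 10*6 = 60)
M(I) = -8 + 2*I/(198 + I) (M(I) = -8 + (I + I)/(I + 198) = -8 + (2*I)/(198 + I) = -8 + 2*I/(198 + I))
√(M(y(-3*3*1)) - 33908) = √(6*(-264 - 1*60)/(198 + 60) - 33908) = √(6*(-264 - 60)/258 - 33908) = √(6*(1/258)*(-324) - 33908) = √(-324/43 - 33908) = √(-1458368/43) = 8*I*√979841/43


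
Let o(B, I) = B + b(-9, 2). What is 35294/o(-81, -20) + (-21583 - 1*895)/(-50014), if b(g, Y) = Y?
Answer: -881709177/1975553 ≈ -446.31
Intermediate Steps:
o(B, I) = 2 + B (o(B, I) = B + 2 = 2 + B)
35294/o(-81, -20) + (-21583 - 1*895)/(-50014) = 35294/(2 - 81) + (-21583 - 1*895)/(-50014) = 35294/(-79) + (-21583 - 895)*(-1/50014) = 35294*(-1/79) - 22478*(-1/50014) = -35294/79 + 11239/25007 = -881709177/1975553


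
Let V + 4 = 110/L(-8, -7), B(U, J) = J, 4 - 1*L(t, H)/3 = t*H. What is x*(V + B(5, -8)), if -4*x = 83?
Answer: 82253/312 ≈ 263.63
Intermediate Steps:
L(t, H) = 12 - 3*H*t (L(t, H) = 12 - 3*t*H = 12 - 3*H*t)
x = -83/4 (x = -¼*83 = -83/4 ≈ -20.750)
V = -367/78 (V = -4 + 110/(12 - 3*(-7)*(-8)) = -4 + 110/(12 - 168) = -4 + 110/(-156) = -4 + 110*(-1/156) = -4 - 55/78 = -367/78 ≈ -4.7051)
x*(V + B(5, -8)) = -83*(-367/78 - 8)/4 = -83/4*(-991/78) = 82253/312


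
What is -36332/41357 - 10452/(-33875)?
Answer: -798483136/1400968375 ≈ -0.56995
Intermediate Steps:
-36332/41357 - 10452/(-33875) = -36332*1/41357 - 10452*(-1/33875) = -36332/41357 + 10452/33875 = -798483136/1400968375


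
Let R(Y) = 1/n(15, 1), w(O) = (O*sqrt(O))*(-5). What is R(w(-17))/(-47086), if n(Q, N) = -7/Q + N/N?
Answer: -15/376688 ≈ -3.9821e-5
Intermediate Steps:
n(Q, N) = 1 - 7/Q (n(Q, N) = -7/Q + 1 = 1 - 7/Q)
w(O) = -5*O**(3/2) (w(O) = O**(3/2)*(-5) = -5*O**(3/2))
R(Y) = 15/8 (R(Y) = 1/((-7 + 15)/15) = 1/((1/15)*8) = 1/(8/15) = 15/8)
R(w(-17))/(-47086) = (15/8)/(-47086) = (15/8)*(-1/47086) = -15/376688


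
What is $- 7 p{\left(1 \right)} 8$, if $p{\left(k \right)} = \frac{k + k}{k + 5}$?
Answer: $- \frac{56}{3} \approx -18.667$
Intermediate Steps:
$p{\left(k \right)} = \frac{2 k}{5 + k}$
$- 7 p{\left(1 \right)} 8 = - 7 \cdot 2 \cdot 1 \frac{1}{5 + 1} \cdot 8 = - 7 \cdot 2 \cdot 1 \cdot \frac{1}{6} \cdot 8 = \left(-7\right) \frac{1}{3} \cdot 8 = \left(- \frac{7}{3}\right) 8 = - \frac{56}{3}$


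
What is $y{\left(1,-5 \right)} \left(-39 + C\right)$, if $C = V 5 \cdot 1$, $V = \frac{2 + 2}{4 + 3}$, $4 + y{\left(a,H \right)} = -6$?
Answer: $\frac{2530}{7} \approx 361.43$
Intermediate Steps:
$y{\left(a,H \right)} = -10$ ($y{\left(a,H \right)} = -4 - 6 = -10$)
$V = \frac{4}{7} \approx 0.57143$
$C = \frac{20}{7}$ ($C = \frac{4 \cdot 5 \cdot 1}{7} = \frac{4}{7} \cdot 5 = \frac{20}{7} \approx 2.8571$)
$y{\left(1,-5 \right)} \left(-39 + C\right) = - 10 \left(-39 + \frac{20}{7}\right) = \left(-10\right) \left(- \frac{253}{7}\right) = \frac{2530}{7}$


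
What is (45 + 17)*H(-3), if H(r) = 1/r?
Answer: -62/3 ≈ -20.667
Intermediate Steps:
H(r) = 1/r
(45 + 17)*H(-3) = (45 + 17)/(-3) = 62*(-1/3) = -62/3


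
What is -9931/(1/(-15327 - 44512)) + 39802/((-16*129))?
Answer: 613277444587/1032 ≈ 5.9426e+8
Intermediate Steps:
-9931/(1/(-15327 - 44512)) + 39802/((-16*129)) = -9931/(1/(-59839)) + 39802/(-2064) = -9931/(-1/59839) + 39802*(-1/2064) = -9931*(-59839) - 19901/1032 = 594261109 - 19901/1032 = 613277444587/1032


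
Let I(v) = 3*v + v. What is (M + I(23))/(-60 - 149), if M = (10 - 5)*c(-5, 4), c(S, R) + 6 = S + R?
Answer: -3/11 ≈ -0.27273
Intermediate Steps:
c(S, R) = -6 + R + S (c(S, R) = -6 + (S + R) = -6 + (R + S) = -6 + R + S)
I(v) = 4*v
M = -35 (M = (10 - 5)*(-6 + 4 - 5) = 5*(-7) = -35)
(M + I(23))/(-60 - 149) = (-35 + 4*23)/(-60 - 149) = (-35 + 92)/(-209) = 57*(-1/209) = -3/11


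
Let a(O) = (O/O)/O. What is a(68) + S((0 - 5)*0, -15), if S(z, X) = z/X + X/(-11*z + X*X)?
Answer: -53/1020 ≈ -0.051961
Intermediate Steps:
S(z, X) = X/(X² - 11*z) + z/X (S(z, X) = z/X + X/(-11*z + X²) = z/X + X/(X² - 11*z) = X/(X² - 11*z) + z/X)
a(O) = 1/O
a(68) + S((0 - 5)*0, -15) = 1/68 + ((-15)² - 11*((0 - 5)*0)² + ((0 - 5)*0)*(-15)²)/((-15)*((-15)² - 11*(0 - 5)*0)) = 1/68 - (225 - 11*(-5*0)² - 5*0*225)/(15*(225 - (-55)*0)) = 1/68 - (225 - 11*0² + 0*225)/(15*(225 - 11*0)) = 1/68 - (225 - 11*0 + 0)/(15*(225 + 0)) = 1/68 - 1/15*(225 + 0 + 0)/225 = 1/68 - 1/15*1/225*225 = 1/68 - 1/15 = -53/1020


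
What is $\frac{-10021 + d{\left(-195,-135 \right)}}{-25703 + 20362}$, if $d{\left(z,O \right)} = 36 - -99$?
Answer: $\frac{9886}{5341} \approx 1.851$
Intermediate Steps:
$d{\left(z,O \right)} = 135$ ($d{\left(z,O \right)} = 36 + 99 = 135$)
$\frac{-10021 + d{\left(-195,-135 \right)}}{-25703 + 20362} = \frac{-10021 + 135}{-25703 + 20362} = - \frac{9886}{-5341} = \left(-9886\right) \left(- \frac{1}{5341}\right) = \frac{9886}{5341}$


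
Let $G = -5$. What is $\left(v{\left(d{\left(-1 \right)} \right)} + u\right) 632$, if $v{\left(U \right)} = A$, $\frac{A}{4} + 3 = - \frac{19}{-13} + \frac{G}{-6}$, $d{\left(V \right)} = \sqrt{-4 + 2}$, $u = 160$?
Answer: $\frac{3874160}{39} \approx 99337.0$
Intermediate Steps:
$d{\left(V \right)} = i \sqrt{2}$ ($d{\left(V \right)} = \sqrt{-2} = i \sqrt{2}$)
$A = - \frac{110}{39}$ ($A = -12 + 4 \left(- \frac{19}{-13} - \frac{5}{-6}\right) = -12 + 4 \left(\left(-19\right) \left(- \frac{1}{13}\right) - - \frac{5}{6}\right) = -12 + 4 \left(\frac{19}{13} + \frac{5}{6}\right) = -12 + 4 \cdot \frac{179}{78} = -12 + \frac{358}{39} = - \frac{110}{39} \approx -2.8205$)
$v{\left(U \right)} = - \frac{110}{39}$
$\left(v{\left(d{\left(-1 \right)} \right)} + u\right) 632 = \left(- \frac{110}{39} + 160\right) 632 = \frac{6130}{39} \cdot 632 = \frac{3874160}{39}$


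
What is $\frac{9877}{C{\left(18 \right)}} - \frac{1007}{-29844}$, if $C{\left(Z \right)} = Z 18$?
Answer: $\frac{2049274}{67149} \approx 30.518$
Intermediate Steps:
$C{\left(Z \right)} = 18 Z$
$\frac{9877}{C{\left(18 \right)}} - \frac{1007}{-29844} = \frac{9877}{18 \cdot 18} - \frac{1007}{-29844} = \frac{9877}{324} - - \frac{1007}{29844} = 9877 \cdot \frac{1}{324} + \frac{1007}{29844} = \frac{9877}{324} + \frac{1007}{29844} = \frac{2049274}{67149}$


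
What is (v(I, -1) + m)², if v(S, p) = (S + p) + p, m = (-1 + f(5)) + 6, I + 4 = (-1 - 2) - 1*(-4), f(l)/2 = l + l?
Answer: 400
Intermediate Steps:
f(l) = 4*l (f(l) = 2*(l + l) = 2*(2*l) = 4*l)
I = -3 (I = -4 + ((-1 - 2) - 1*(-4)) = -4 + (-3 + 4) = -4 + 1 = -3)
m = 25 (m = (-1 + 4*5) + 6 = (-1 + 20) + 6 = 19 + 6 = 25)
v(S, p) = S + 2*p
(v(I, -1) + m)² = ((-3 + 2*(-1)) + 25)² = ((-3 - 2) + 25)² = (-5 + 25)² = 20² = 400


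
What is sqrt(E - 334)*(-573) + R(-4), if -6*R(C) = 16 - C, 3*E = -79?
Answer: -10/3 - 191*I*sqrt(3243) ≈ -3.3333 - 10877.0*I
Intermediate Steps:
E = -79/3 (E = (1/3)*(-79) = -79/3 ≈ -26.333)
R(C) = -8/3 + C/6 (R(C) = -(16 - C)/6 = -8/3 + C/6)
sqrt(E - 334)*(-573) + R(-4) = sqrt(-79/3 - 334)*(-573) + (-8/3 + (1/6)*(-4)) = sqrt(-1081/3)*(-573) + (-8/3 - 2/3) = (I*sqrt(3243)/3)*(-573) - 10/3 = -191*I*sqrt(3243) - 10/3 = -10/3 - 191*I*sqrt(3243)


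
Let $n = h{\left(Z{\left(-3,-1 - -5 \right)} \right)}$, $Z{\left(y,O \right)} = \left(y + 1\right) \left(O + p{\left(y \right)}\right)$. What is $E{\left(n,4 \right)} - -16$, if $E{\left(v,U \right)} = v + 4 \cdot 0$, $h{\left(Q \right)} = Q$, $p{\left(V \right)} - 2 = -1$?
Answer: $6$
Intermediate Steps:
$p{\left(V \right)} = 1$ ($p{\left(V \right)} = 2 - 1 = 1$)
$Z{\left(y,O \right)} = \left(1 + O\right) \left(1 + y\right)$ ($Z{\left(y,O \right)} = \left(y + 1\right) \left(O + 1\right) = \left(1 + y\right) \left(1 + O\right) = \left(1 + O\right) \left(1 + y\right)$)
$n = -10$ ($n = 1 - -4 - 3 + \left(-1 - -5\right) \left(-3\right) = 1 + \left(-1 + 5\right) - 3 + \left(-1 + 5\right) \left(-3\right) = 1 + 4 - 3 + 4 \left(-3\right) = 1 + 4 - 3 - 12 = -10$)
$E{\left(v,U \right)} = v$ ($E{\left(v,U \right)} = v + 0 = v$)
$E{\left(n,4 \right)} - -16 = -10 - -16 = -10 + 16 = 6$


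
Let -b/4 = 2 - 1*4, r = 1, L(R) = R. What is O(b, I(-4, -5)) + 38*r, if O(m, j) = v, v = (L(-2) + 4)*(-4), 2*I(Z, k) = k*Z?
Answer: 30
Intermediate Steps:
I(Z, k) = Z*k/2 (I(Z, k) = (k*Z)/2 = (Z*k)/2 = Z*k/2)
b = 8 (b = -4*(2 - 1*4) = -4*(2 - 4) = -4*(-2) = 8)
v = -8 (v = (-2 + 4)*(-4) = 2*(-4) = -8)
O(m, j) = -8
O(b, I(-4, -5)) + 38*r = -8 + 38*1 = -8 + 38 = 30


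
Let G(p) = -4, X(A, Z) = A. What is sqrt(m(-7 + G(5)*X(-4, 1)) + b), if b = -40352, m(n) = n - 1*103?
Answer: 3*I*sqrt(4494) ≈ 201.11*I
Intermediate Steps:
m(n) = -103 + n (m(n) = n - 103 = -103 + n)
sqrt(m(-7 + G(5)*X(-4, 1)) + b) = sqrt((-103 + (-7 - 4*(-4))) - 40352) = sqrt((-103 + (-7 + 16)) - 40352) = sqrt((-103 + 9) - 40352) = sqrt(-94 - 40352) = sqrt(-40446) = 3*I*sqrt(4494)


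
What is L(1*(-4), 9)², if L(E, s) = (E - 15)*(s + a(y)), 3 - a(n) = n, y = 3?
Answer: 29241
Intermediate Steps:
a(n) = 3 - n
L(E, s) = s*(-15 + E) (L(E, s) = (E - 15)*(s + (3 - 1*3)) = (-15 + E)*(s + (3 - 3)) = (-15 + E)*(s + 0) = (-15 + E)*s = s*(-15 + E))
L(1*(-4), 9)² = (9*(-15 + 1*(-4)))² = (9*(-15 - 4))² = (9*(-19))² = (-171)² = 29241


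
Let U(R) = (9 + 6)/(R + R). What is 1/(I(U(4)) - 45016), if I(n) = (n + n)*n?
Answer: -32/1440287 ≈ -2.2218e-5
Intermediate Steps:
U(R) = 15/(2*R) (U(R) = 15/((2*R)) = 15*(1/(2*R)) = 15/(2*R))
I(n) = 2*n² (I(n) = (2*n)*n = 2*n²)
1/(I(U(4)) - 45016) = 1/(2*((15/2)/4)² - 45016) = 1/(2*((15/2)*(¼))² - 45016) = 1/(2*(15/8)² - 45016) = 1/(2*(225/64) - 45016) = 1/(225/32 - 45016) = 1/(-1440287/32) = -32/1440287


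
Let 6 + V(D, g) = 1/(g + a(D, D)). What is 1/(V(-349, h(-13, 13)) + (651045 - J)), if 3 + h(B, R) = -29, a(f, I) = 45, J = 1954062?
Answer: -13/16939298 ≈ -7.6745e-7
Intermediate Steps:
h(B, R) = -32 (h(B, R) = -3 - 29 = -32)
V(D, g) = -6 + 1/(45 + g) (V(D, g) = -6 + 1/(g + 45) = -6 + 1/(45 + g))
1/(V(-349, h(-13, 13)) + (651045 - J)) = 1/((-269 - 6*(-32))/(45 - 32) + (651045 - 1*1954062)) = 1/((-269 + 192)/13 + (651045 - 1954062)) = 1/((1/13)*(-77) - 1303017) = 1/(-77/13 - 1303017) = 1/(-16939298/13) = -13/16939298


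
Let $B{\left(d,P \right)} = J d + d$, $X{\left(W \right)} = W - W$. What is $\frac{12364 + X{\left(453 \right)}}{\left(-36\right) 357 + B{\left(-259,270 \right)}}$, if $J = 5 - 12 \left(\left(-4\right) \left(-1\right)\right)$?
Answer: $- \frac{6182}{987} \approx -6.2634$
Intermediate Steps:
$X{\left(W \right)} = 0$
$J = -43$ ($J = 5 - 48 = -43$)
$B{\left(d,P \right)} = - 42 d$ ($B{\left(d,P \right)} = - 43 d + d = - 42 d$)
$\frac{12364 + X{\left(453 \right)}}{\left(-36\right) 357 + B{\left(-259,270 \right)}} = \frac{12364 + 0}{\left(-36\right) 357 - -10878} = \frac{12364}{-12852 + 10878} = \frac{12364}{-1974} = 12364 \left(- \frac{1}{1974}\right) = - \frac{6182}{987}$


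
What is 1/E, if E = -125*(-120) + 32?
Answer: 1/15032 ≈ 6.6525e-5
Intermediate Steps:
E = 15032 (E = 15000 + 32 = 15032)
1/E = 1/15032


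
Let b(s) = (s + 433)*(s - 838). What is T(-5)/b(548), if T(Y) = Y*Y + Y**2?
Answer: -5/28449 ≈ -0.00017575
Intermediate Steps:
T(Y) = 2*Y**2 (T(Y) = Y**2 + Y**2 = 2*Y**2)
b(s) = (-838 + s)*(433 + s) (b(s) = (433 + s)*(-838 + s) = (-838 + s)*(433 + s))
T(-5)/b(548) = (2*(-5)**2)/(-362854 + 548**2 - 405*548) = (2*25)/(-362854 + 300304 - 221940) = 50/(-284490) = 50*(-1/284490) = -5/28449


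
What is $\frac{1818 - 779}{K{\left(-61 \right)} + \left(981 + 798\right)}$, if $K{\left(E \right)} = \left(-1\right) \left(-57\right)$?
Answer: $\frac{1039}{1836} \approx 0.5659$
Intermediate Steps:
$K{\left(E \right)} = 57$
$\frac{1818 - 779}{K{\left(-61 \right)} + \left(981 + 798\right)} = \frac{1818 - 779}{57 + \left(981 + 798\right)} = \frac{1039}{57 + 1779} = \frac{1039}{1836}$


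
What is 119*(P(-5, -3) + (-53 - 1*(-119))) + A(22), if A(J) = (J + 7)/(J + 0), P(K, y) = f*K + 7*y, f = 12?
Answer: -39241/22 ≈ -1783.7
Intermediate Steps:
P(K, y) = 7*y + 12*K (P(K, y) = 12*K + 7*y = 7*y + 12*K)
A(J) = (7 + J)/J
119*(P(-5, -3) + (-53 - 1*(-119))) + A(22) = 119*((7*(-3) + 12*(-5)) + (-53 - 1*(-119))) + (7 + 22)/22 = 119*((-21 - 60) + (-53 + 119)) + (1/22)*29 = 119*(-81 + 66) + 29/22 = 119*(-15) + 29/22 = -1785 + 29/22 = -39241/22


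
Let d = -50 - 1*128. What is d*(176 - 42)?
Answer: -23852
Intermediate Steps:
d = -178 (d = -50 - 128 = -178)
d*(176 - 42) = -178*(176 - 42) = -178*134 = -23852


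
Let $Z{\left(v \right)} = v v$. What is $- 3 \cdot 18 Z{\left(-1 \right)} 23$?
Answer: $-1242$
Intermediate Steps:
$Z{\left(v \right)} = v^{2}$
$- 3 \cdot 18 Z{\left(-1 \right)} 23 = - 3 \cdot 18 \left(-1\right)^{2} \cdot 23 = - 3 \cdot 18 \cdot 1 \cdot 23 = - 3 \cdot 18 \cdot 23 = \left(-3\right) 414 = -1242$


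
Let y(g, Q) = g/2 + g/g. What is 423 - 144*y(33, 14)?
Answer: -2097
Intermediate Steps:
y(g, Q) = 1 + g/2 (y(g, Q) = g*(1/2) + 1 = g/2 + 1 = 1 + g/2)
423 - 144*y(33, 14) = 423 - 144*(1 + (1/2)*33) = 423 - 144*(1 + 33/2) = 423 - 144*35/2 = 423 - 2520 = -2097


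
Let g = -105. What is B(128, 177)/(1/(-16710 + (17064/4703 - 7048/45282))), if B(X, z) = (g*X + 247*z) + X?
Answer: -54091664155474946/106480623 ≈ -5.0800e+8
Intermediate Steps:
B(X, z) = -104*X + 247*z (B(X, z) = (-105*X + 247*z) + X = -104*X + 247*z)
B(128, 177)/(1/(-16710 + (17064/4703 - 7048/45282))) = (-104*128 + 247*177)/(1/(-16710 + (17064/4703 - 7048/45282))) = (-13312 + 43719)/(1/(-16710 + (17064*(1/4703) - 7048*1/45282))) = 30407/(1/(-16710 + (17064/4703 - 3524/22641))) = 30407/(1/(-16710 + 369772652/106480623)) = 30407/(1/(-1778921437678/106480623)) = 30407/(-106480623/1778921437678) = 30407*(-1778921437678/106480623) = -54091664155474946/106480623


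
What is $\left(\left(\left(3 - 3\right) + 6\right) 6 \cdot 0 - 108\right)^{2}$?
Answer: $11664$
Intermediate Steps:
$\left(\left(\left(3 - 3\right) + 6\right) 6 \cdot 0 - 108\right)^{2} = \left(\left(\left(3 - 3\right) + 6\right) 0 - 108\right)^{2} = \left(\left(0 + 6\right) 0 - 108\right)^{2} = \left(6 \cdot 0 - 108\right)^{2} = \left(0 - 108\right)^{2} = \left(-108\right)^{2} = 11664$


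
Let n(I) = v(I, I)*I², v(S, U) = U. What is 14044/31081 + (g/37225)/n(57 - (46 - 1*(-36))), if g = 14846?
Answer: 8168099508974/18077972265625 ≈ 0.45183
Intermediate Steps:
n(I) = I³ (n(I) = I*I² = I³)
14044/31081 + (g/37225)/n(57 - (46 - 1*(-36))) = 14044/31081 + (14846/37225)/((57 - (46 - 1*(-36)))³) = 14044*(1/31081) + (14846*(1/37225))/((57 - (46 + 36))³) = 14044/31081 + 14846/(37225*((57 - 1*82)³)) = 14044/31081 + 14846/(37225*((57 - 82)³)) = 14044/31081 + 14846/(37225*((-25)³)) = 14044/31081 + (14846/37225)/(-15625) = 14044/31081 + (14846/37225)*(-1/15625) = 14044/31081 - 14846/581640625 = 8168099508974/18077972265625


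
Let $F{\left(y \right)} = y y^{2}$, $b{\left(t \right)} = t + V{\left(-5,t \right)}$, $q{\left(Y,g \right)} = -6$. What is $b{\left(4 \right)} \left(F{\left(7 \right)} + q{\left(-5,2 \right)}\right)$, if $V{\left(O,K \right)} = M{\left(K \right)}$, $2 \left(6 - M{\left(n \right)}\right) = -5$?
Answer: $\frac{8425}{2} \approx 4212.5$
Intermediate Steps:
$M{\left(n \right)} = \frac{17}{2}$ ($M{\left(n \right)} = 6 - - \frac{5}{2} = 6 + \frac{5}{2} = \frac{17}{2}$)
$V{\left(O,K \right)} = \frac{17}{2}$
$b{\left(t \right)} = \frac{17}{2} + t$ ($b{\left(t \right)} = t + \frac{17}{2} = \frac{17}{2} + t$)
$F{\left(y \right)} = y^{3}$
$b{\left(4 \right)} \left(F{\left(7 \right)} + q{\left(-5,2 \right)}\right) = \left(\frac{17}{2} + 4\right) \left(7^{3} - 6\right) = \frac{25 \left(343 - 6\right)}{2} = \frac{25}{2} \cdot 337 = \frac{8425}{2}$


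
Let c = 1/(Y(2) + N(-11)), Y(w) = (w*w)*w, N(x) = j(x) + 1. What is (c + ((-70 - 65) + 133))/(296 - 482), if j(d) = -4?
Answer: 3/310 ≈ 0.0096774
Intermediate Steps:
N(x) = -3 (N(x) = -4 + 1 = -3)
Y(w) = w³ (Y(w) = w²*w = w³)
c = ⅕ (c = 1/(2³ - 3) = 1/(8 - 3) = 1/5 = ⅕ ≈ 0.20000)
(c + ((-70 - 65) + 133))/(296 - 482) = (⅕ + ((-70 - 65) + 133))/(296 - 482) = (⅕ + (-135 + 133))/(-186) = (⅕ - 2)*(-1/186) = -9/5*(-1/186) = 3/310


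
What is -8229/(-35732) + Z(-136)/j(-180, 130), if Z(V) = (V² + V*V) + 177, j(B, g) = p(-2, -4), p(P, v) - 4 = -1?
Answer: 1328147395/107196 ≈ 12390.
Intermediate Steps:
p(P, v) = 3 (p(P, v) = 4 - 1 = 3)
j(B, g) = 3
Z(V) = 177 + 2*V² (Z(V) = (V² + V²) + 177 = 2*V² + 177 = 177 + 2*V²)
-8229/(-35732) + Z(-136)/j(-180, 130) = -8229/(-35732) + (177 + 2*(-136)²)/3 = -8229*(-1/35732) + (177 + 2*18496)*(⅓) = 8229/35732 + (177 + 36992)*(⅓) = 8229/35732 + 37169*(⅓) = 8229/35732 + 37169/3 = 1328147395/107196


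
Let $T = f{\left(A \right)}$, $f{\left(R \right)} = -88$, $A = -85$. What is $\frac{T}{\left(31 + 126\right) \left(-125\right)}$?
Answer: $\frac{88}{19625} \approx 0.0044841$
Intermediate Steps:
$T = -88$
$\frac{T}{\left(31 + 126\right) \left(-125\right)} = - \frac{88}{\left(31 + 126\right) \left(-125\right)} = - \frac{88}{157 \left(-125\right)} = - \frac{88}{-19625} = \left(-88\right) \left(- \frac{1}{19625}\right) = \frac{88}{19625}$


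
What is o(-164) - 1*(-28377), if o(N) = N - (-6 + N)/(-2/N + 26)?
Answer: 60192269/2133 ≈ 28220.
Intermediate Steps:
o(N) = N - (-6 + N)/(26 - 2/N)
o(-164) - 1*(-28377) = (1/2)*(-164)*(4 + 25*(-164))/(-1 + 13*(-164)) - 1*(-28377) = (1/2)*(-164)*(4 - 4100)/(-1 - 2132) + 28377 = (1/2)*(-164)*(-4096)/(-2133) + 28377 = (1/2)*(-164)*(-1/2133)*(-4096) + 28377 = -335872/2133 + 28377 = 60192269/2133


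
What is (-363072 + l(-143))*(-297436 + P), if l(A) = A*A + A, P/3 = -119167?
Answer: 224490135742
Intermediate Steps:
P = -357501 (P = 3*(-119167) = -357501)
l(A) = A + A² (l(A) = A² + A = A + A²)
(-363072 + l(-143))*(-297436 + P) = (-363072 - 143*(1 - 143))*(-297436 - 357501) = (-363072 - 143*(-142))*(-654937) = (-363072 + 20306)*(-654937) = -342766*(-654937) = 224490135742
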